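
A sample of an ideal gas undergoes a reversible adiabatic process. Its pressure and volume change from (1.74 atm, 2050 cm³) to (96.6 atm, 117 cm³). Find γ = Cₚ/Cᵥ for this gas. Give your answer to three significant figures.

γ ≈ 1.40

PV^γ = const ⇒ γ = ln(P₂/P₁) / ln(V₁/V₂).
γ = ln(96.6/1.74) / ln(2050/117) = 1.403.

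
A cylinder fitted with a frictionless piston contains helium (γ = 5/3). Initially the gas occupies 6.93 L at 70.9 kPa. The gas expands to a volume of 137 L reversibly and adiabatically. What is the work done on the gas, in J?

W ≈ -636 J

P₂ = P₁(V₁/V₂)^γ = 70.9×(6.93/137)^(5/3) = 0.4905 kPa.
For a reversible adiabat, W_by_gas = (P₁V₁ − P₂V₂)/(γ−1).
W_by = (70900×0.00693 − 490.5×0.137) / (2/3) = 636.2 J.
W_on_gas = −W_by = -636.2 J.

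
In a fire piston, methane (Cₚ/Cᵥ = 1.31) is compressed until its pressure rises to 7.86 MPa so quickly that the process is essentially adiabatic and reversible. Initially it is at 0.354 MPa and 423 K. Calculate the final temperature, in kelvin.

T₂ ≈ 881 K

Adiabatic: T₂/T₁ = (P₂/P₁)^((γ−1)/γ).
T₂ = 423 × (7.86/0.354)^(0.237) = 881 K.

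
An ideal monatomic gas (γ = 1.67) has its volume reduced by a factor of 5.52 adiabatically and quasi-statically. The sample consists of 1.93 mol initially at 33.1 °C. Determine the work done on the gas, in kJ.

W ≈ 15.7 kJ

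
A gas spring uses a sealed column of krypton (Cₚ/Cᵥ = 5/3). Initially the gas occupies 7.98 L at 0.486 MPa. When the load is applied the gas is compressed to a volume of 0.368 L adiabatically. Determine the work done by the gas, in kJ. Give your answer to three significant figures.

P₂ = P₁(V₁/V₂)^γ = 0.486×(7.98/0.368)^(5/3) = 81.95 MPa.
For a reversible adiabat, W_by_gas = (P₁V₁ − P₂V₂)/(γ−1).
W_by = (486000×0.00798 − 8.195×10^7×0.000368) / (2/3) = -39420 J.

W ≈ -39.4 kJ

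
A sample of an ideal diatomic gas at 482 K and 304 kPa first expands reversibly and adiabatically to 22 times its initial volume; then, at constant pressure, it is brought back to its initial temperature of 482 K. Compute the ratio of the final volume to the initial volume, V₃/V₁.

For a diatomic ideal gas γ = 7/5.
Adiabatic step: V₂/V₁ = 22; T₂ = T₁·(1/22)^(2/5) = 140 K.
Isobaric step: V₃/V₂ = T₃/T₂ = 482/140.
V₃/V₁ = (V₂/V₁)(V₃/V₂) = 22 × (482/140) = 75.75.

V₃/V₁ ≈ 75.8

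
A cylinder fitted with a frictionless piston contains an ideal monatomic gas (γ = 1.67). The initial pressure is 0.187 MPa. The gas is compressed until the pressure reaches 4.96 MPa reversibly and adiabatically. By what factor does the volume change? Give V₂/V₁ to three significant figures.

V₂/V₁ ≈ 0.140

From PV^γ = const, V₂/V₁ = (P₁/P₂)^(1/γ).
V₂/V₁ = (0.187/4.96)^(0.599) = 0.1404.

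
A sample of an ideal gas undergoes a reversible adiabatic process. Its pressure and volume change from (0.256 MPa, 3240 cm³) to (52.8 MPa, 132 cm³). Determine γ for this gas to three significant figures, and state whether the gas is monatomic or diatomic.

γ ≈ 1.67; monatomic

PV^γ = const ⇒ γ = ln(P₂/P₁) / ln(V₁/V₂).
γ = ln(52.8/0.256) / ln(3240/132) = 1.665.
γ ≈ 1.67 is close to 5/3, so the gas is monatomic.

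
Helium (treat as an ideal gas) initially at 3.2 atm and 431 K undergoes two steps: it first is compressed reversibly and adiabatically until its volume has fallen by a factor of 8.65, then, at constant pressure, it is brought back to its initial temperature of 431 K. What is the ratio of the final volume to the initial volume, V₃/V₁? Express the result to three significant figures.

V₃/V₁ ≈ 0.0274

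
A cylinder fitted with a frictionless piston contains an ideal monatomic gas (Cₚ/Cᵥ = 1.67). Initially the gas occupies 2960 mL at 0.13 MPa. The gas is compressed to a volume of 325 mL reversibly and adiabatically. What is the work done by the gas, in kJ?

W ≈ -1.95 kJ

P₂ = P₁(V₁/V₂)^γ = 0.13×(2960/325)^(1.67) = 5.202 MPa.
For a reversible adiabat, W_by_gas = (P₁V₁ − P₂V₂)/(γ−1).
W_by = (130000×0.00296 − 5.202×10^6×0.000325) / (0.67) = -1949 J.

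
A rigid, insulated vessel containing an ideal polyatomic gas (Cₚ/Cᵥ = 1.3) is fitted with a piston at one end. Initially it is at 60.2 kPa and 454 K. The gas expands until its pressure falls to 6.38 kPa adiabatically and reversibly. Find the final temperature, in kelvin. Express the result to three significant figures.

Along an adiabat T P^((1−γ)/γ) is constant, so T₂ = T₁ (P₂/P₁)^((γ−1)/γ).
T₂ = 454 × (6.38/60.2)^(0.231) = 270.5 K.

T₂ ≈ 270 K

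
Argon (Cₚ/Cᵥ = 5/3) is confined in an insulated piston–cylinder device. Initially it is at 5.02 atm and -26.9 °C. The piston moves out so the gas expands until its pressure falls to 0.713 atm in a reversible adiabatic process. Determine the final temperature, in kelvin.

T₂ ≈ 113 K

Adiabatic: T₂/T₁ = (P₂/P₁)^((γ−1)/γ).
T₁ = -26.9 °C = 246.2 K.
T₂ = 246.2 × (0.713/5.02)^(2/5) = 112.8 K.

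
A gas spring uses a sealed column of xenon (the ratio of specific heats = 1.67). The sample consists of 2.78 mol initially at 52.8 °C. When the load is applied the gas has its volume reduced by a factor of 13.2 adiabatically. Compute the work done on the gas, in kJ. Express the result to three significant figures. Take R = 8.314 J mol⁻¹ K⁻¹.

For a reversible adiabat TV^(γ−1) is constant, so T₂ = T₁ (V₁/V₂)^(γ−1).
T₁ = 52.8 °C = 325.9 K.
T₂ = 325.9 × 13.2^(0.67) = 1836 K.
Q = 0, so ΔU = W_on_gas = nCᵥΔT with Cᵥ = R/(γ−1) = 12.41 J/(mol·K).
ΔU = 2.78 × 12.41 × (1836 − 325.9) = 52100 J.

W ≈ 52.1 kJ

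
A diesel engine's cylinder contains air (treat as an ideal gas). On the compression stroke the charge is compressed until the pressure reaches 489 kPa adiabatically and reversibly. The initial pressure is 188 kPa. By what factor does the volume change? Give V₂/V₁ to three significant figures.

From PV^γ = const, V₂/V₁ = (P₁/P₂)^(1/γ).
For a diatomic ideal gas γ = 7/5.
V₂/V₁ = (188/489)^(5/7) = 0.5052.

V₂/V₁ ≈ 0.505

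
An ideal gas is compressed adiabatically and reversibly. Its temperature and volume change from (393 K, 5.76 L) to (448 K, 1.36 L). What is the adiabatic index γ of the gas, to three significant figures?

TV^(γ−1) = const ⇒ γ − 1 = ln(T₂/T₁) / ln(V₁/V₂).
γ = 1 + ln(448/393) / ln(5.76/1.36) = 1.091.

γ ≈ 1.09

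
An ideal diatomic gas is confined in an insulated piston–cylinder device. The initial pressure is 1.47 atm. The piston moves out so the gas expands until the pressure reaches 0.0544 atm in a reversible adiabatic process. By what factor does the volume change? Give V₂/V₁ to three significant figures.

From PV^γ = const, V₂/V₁ = (P₁/P₂)^(1/γ).
For a diatomic ideal gas γ = 7/5.
V₂/V₁ = (1.47/0.0544)^(5/7) = 10.54.

V₂/V₁ ≈ 10.5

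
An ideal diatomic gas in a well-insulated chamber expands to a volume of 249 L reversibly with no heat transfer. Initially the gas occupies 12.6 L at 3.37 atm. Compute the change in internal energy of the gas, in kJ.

ΔU ≈ -7.50 kJ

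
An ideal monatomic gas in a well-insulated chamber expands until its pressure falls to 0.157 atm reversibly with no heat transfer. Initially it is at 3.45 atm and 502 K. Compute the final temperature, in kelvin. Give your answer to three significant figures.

T₂ ≈ 146 K

Along an adiabat T P^((1−γ)/γ) is constant, so T₂ = T₁ (P₂/P₁)^((γ−1)/γ).
For a monatomic ideal gas γ = 5/3, so (γ−1)/γ = 2/5.
T₂ = 502 × (0.157/3.45)^(2/5) = 145.9 K.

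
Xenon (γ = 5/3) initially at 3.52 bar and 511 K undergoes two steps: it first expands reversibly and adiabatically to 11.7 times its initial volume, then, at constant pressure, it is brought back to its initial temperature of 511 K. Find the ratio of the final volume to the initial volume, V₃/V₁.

V₃/V₁ ≈ 60.3

Adiabatic step: V₂/V₁ = 11.7; T₂ = T₁·(1/11.7)^(2/3) = 99.15 K.
Isobaric step: V₃/V₂ = T₃/T₂ = 511/99.15.
V₃/V₁ = (V₂/V₁)(V₃/V₂) = 11.7 × (511/99.15) = 60.3.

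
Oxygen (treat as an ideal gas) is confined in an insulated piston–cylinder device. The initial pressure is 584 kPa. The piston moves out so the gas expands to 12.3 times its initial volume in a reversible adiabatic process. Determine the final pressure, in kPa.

P₂ ≈ 17.4 kPa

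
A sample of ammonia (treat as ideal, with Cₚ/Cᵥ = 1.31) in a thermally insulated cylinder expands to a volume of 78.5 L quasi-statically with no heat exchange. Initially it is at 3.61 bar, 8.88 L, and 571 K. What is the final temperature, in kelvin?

Adiabatic: T₁V₁^(γ−1) = T₂V₂^(γ−1) ⇒ T₂ = T₁ (V₁/V₂)^(γ−1).
T₂ = 571 × (8.88/78.5)^(0.31) = 290.6 K.

T₂ ≈ 291 K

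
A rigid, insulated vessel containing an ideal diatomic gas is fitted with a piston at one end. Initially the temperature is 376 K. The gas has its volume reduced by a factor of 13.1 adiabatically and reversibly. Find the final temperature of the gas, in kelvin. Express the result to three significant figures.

T₂ ≈ 1050 K

For a reversible adiabat TV^(γ−1) is constant, so T₂ = T₁ (V₁/V₂)^(γ−1).
For a diatomic ideal gas γ = 7/5, so γ−1 = 2/5.
T₂ = 376 × 13.1^(2/5) = 1052 K.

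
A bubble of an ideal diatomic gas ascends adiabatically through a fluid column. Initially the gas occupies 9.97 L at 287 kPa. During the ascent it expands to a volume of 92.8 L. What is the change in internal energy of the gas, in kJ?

ΔU ≈ -4.22 kJ

γ = 7/5 for a diatomic ideal gas.
P₂ = P₁(V₁/V₂)^γ = 287×(9.97/92.8)^(7/5) = 12.63 kPa.
For a reversible adiabat, W_by_gas = (P₁V₁ − P₂V₂)/(γ−1).
W_by = (287000×0.00997 − 12630×0.0928) / (2/5) = 4223 J.
Q = 0 ⇒ ΔU = −W_by = -4223 J.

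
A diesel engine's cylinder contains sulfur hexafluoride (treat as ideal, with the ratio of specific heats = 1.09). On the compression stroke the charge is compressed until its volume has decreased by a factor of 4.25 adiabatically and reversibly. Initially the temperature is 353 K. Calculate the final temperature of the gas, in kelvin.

For a reversible adiabat TV^(γ−1) is constant, so T₂ = T₁ (V₁/V₂)^(γ−1).
T₂ = 353 × 4.25^(0.09) = 402.1 K.

T₂ ≈ 402 K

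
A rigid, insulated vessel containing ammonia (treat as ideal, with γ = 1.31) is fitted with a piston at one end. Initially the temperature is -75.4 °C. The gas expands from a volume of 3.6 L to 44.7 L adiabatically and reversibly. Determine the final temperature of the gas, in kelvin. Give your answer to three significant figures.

T₂ ≈ 90.6 K

Adiabatic: T₁V₁^(γ−1) = T₂V₂^(γ−1) ⇒ T₂ = T₁ (V₁/V₂)^(γ−1).
T₁ = -75.4 °C = 197.7 K.
T₂ = 197.7 × (3.6/44.7)^(0.31) = 90.57 K.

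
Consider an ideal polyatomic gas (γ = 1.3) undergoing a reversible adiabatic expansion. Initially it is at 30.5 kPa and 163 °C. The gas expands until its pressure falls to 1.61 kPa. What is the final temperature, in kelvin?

Adiabatic: T₂/T₁ = (P₂/P₁)^((γ−1)/γ).
T₁ = 163 °C = 436.1 K.
T₂ = 436.1 × (1.61/30.5)^(0.231) = 221.2 K.

T₂ ≈ 221 K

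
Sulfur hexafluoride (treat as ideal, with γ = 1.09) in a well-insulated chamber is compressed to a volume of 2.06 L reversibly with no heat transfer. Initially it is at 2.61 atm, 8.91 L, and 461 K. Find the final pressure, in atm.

Since PV^γ is constant along a reversible adiabat, P₂ = P₁ (V₁/V₂)^γ.
P₂ = 2.61 × (8.91/2.06)^(1.09) = 12.88 atm.

P₂ ≈ 12.9 atm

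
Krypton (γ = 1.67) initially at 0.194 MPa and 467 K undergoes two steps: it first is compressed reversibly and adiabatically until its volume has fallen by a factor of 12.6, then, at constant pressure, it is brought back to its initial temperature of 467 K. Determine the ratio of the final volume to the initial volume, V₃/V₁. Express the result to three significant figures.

Adiabatic step: V₂/V₁ = 0.07937; T₂ = T₁·12.6^(0.67) = 2550 K.
Isobaric step: V₃/V₂ = T₃/T₂ = 467/2550.
V₃/V₁ = (V₂/V₁)(V₃/V₂) = 0.07937 × (467/2550) = 0.01453.

V₃/V₁ ≈ 0.0145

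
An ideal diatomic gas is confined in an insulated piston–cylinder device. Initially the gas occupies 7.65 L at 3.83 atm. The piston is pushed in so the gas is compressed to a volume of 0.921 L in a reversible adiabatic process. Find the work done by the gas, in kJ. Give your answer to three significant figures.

W ≈ -9.89 kJ

γ = 7/5 for a diatomic ideal gas.
P₂ = P₁(V₁/V₂)^γ = 3.83×(7.65/0.921)^(7/5) = 74.19 atm.
For a reversible adiabat, W_by_gas = (P₁V₁ − P₂V₂)/(γ−1).
W_by = (388100×0.00765 − 7.518×10^6×0.000921) / (2/5) = -9887 J.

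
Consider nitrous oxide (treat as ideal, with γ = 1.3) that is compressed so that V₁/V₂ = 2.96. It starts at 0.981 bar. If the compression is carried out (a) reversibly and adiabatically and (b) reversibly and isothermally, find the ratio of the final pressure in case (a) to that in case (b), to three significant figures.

P_adiabatic / P_isothermal ≈ 1.38

Isothermal: P_b = P₁(V₁/V₂) = 0.981×2.96.
Adiabatic: P_a = P₁(V₁/V₂)^γ = 0.981×2.96^(1.3).
P_a/P_b = (V₁/V₂)^(γ−1) = 2.96^(0.3) = 1.385.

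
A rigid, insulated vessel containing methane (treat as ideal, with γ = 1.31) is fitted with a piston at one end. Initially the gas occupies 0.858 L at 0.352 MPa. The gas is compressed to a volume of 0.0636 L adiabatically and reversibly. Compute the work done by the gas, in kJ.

P₂ = P₁(V₁/V₂)^γ = 0.352×(0.858/0.0636)^(1.31) = 10.64 MPa.
For a reversible adiabat, W_by_gas = (P₁V₁ − P₂V₂)/(γ−1).
W_by = (352000×0.000858 − 1.064×10^7×6.36×10^-5) / (0.31) = -1208 J.

W ≈ -1.21 kJ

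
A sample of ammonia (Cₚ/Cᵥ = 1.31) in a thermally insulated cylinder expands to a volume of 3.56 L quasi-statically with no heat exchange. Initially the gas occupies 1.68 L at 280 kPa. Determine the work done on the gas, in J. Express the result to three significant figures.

P₂ = P₁(V₁/V₂)^γ = 280×(1.68/3.56)^(1.31) = 104.7 kPa.
For a reversible adiabat, W_by_gas = (P₁V₁ − P₂V₂)/(γ−1).
W_by = (280000×0.00168 − 104700×0.00356) / (0.31) = 315.1 J.
W_on_gas = −W_by = -315.1 J.

W ≈ -315 J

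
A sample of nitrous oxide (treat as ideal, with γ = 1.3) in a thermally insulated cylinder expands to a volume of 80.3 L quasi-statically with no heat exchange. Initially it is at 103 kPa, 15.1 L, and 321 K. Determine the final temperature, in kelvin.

Adiabatic: T₁V₁^(γ−1) = T₂V₂^(γ−1) ⇒ T₂ = T₁ (V₁/V₂)^(γ−1).
T₂ = 321 × (15.1/80.3)^(0.3) = 194.4 K.

T₂ ≈ 194 K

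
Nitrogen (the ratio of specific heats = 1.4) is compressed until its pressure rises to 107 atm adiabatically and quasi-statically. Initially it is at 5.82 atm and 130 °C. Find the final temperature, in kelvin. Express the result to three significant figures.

T₂ ≈ 926 K

Along an adiabat T P^((1−γ)/γ) is constant, so T₂ = T₁ (P₂/P₁)^((γ−1)/γ).
T₁ = 130 °C = 403.1 K.
T₂ = 403.1 × (107/5.82)^(0.286) = 926.3 K.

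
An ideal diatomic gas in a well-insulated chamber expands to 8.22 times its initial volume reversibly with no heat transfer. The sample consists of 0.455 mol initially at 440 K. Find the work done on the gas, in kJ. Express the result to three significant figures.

W ≈ -2.37 kJ

For a reversible adiabat TV^(γ−1) is constant, so T₂ = T₁ (V₁/V₂)^(γ−1).
γ = 7/5 for a diatomic ideal gas, so γ−1 = 2/5.
T₂ = 440 × (1/8.22)^(2/5) = 189.5 K.
Q = 0, so ΔU = W_on_gas = nCᵥΔT with Cᵥ = R/(γ−1) = 20.79 J/(mol·K).
ΔU = 0.455 × 20.79 × (189.5 − 440) = -2369 J.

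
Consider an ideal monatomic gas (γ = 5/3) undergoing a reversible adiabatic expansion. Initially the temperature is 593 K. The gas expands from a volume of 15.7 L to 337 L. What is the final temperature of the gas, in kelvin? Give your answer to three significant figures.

Adiabatic: T₁V₁^(γ−1) = T₂V₂^(γ−1) ⇒ T₂ = T₁ (V₁/V₂)^(γ−1).
T₂ = 593 × (15.7/337)^(2/3) = 76.78 K.

T₂ ≈ 76.8 K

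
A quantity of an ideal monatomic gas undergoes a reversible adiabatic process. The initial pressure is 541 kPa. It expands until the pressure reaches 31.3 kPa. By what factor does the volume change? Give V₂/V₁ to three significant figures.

From PV^γ = const, V₂/V₁ = (P₁/P₂)^(1/γ).
For a monatomic ideal gas γ = 5/3.
V₂/V₁ = (541/31.3)^(3/5) = 5.528.

V₂/V₁ ≈ 5.53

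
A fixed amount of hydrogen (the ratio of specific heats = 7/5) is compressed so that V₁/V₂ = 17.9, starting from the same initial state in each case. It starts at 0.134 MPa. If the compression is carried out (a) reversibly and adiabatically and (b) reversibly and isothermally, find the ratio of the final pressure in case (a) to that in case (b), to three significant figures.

Isothermal: P_b = P₁(V₁/V₂) = 0.134×17.9.
Adiabatic: P_a = P₁(V₁/V₂)^γ = 0.134×17.9^(7/5).
P_a/P_b = (V₁/V₂)^(γ−1) = 17.9^(2/5) = 3.171.

P_adiabatic / P_isothermal ≈ 3.17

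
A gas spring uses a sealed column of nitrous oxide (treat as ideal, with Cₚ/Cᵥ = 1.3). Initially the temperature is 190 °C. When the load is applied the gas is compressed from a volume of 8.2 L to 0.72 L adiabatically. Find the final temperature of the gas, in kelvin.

Adiabatic: T₁V₁^(γ−1) = T₂V₂^(γ−1) ⇒ T₂ = T₁ (V₁/V₂)^(γ−1).
T₁ = 190 °C = 463.1 K.
T₂ = 463.1 × (8.2/0.72)^(0.3) = 960.9 K.

T₂ ≈ 961 K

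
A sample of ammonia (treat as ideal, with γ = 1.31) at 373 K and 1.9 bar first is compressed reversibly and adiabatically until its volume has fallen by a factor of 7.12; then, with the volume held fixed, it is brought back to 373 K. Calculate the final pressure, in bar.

P₃ ≈ 13.5 bar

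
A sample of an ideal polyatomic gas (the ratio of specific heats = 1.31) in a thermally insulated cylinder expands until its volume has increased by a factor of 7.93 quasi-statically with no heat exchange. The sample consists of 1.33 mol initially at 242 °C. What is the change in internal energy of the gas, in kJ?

ΔU ≈ -8.70 kJ

Adiabatic: T₁V₁^(γ−1) = T₂V₂^(γ−1) ⇒ T₂ = T₁ (V₁/V₂)^(γ−1).
T₁ = 242 °C = 515.1 K.
T₂ = 515.1 × (1/7.93)^(0.31) = 271.1 K.
Q = 0, so ΔU = W_on_gas = nCᵥΔT with Cᵥ = R/(γ−1) = 26.82 J/(mol·K).
ΔU = 1.33 × 26.82 × (271.1 − 515.1) = -8705 J.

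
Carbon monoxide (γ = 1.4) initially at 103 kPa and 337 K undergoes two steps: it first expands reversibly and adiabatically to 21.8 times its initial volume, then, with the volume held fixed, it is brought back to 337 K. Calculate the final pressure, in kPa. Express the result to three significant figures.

Adiabatic step (PV^γ = const): P₂ = 103×(1/21.8)^(1.4) = 1.377 kPa; T₂ = 337×(1/21.8)^(0.4) = 98.23 K.
Isochoric: P₃ = P₂(T₃/T₂) = 1.377 × (337/98.23) = 4.725 kPa.

P₃ ≈ 4.72 kPa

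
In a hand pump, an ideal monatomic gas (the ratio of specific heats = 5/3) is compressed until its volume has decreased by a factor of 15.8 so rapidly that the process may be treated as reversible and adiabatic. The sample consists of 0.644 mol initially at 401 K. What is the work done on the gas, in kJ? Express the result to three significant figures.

Adiabatic: T₁V₁^(γ−1) = T₂V₂^(γ−1) ⇒ T₂ = T₁ (V₁/V₂)^(γ−1).
T₂ = 401 × 15.8^(2/3) = 2525 K.
Q = 0, so ΔU = W_on_gas = nCᵥΔT with Cᵥ = R/(γ−1) = 12.47 J/(mol·K).
ΔU = 0.644 × 12.47 × (2525 − 401) = 17060 J.

W ≈ 17.1 kJ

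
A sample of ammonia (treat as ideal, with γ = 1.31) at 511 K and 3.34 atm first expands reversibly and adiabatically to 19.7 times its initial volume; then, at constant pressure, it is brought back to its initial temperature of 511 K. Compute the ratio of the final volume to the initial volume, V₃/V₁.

Adiabatic step: V₂/V₁ = 19.7; T₂ = T₁·(1/19.7)^(0.31) = 202.8 K.
Isobaric step: V₃/V₂ = T₃/T₂ = 511/202.8.
V₃/V₁ = (V₂/V₁)(V₃/V₂) = 19.7 × (511/202.8) = 49.63.

V₃/V₁ ≈ 49.6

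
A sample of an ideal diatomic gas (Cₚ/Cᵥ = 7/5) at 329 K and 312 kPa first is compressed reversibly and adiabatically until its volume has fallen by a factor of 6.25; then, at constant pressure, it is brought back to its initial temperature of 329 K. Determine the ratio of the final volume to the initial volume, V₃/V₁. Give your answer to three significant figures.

V₃/V₁ ≈ 0.0769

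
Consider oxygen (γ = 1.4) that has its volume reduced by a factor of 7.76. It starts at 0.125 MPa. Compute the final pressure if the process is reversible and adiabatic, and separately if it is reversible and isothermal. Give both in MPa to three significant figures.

adiabatic: 2.20 MPa; isothermal: 0.970 MPa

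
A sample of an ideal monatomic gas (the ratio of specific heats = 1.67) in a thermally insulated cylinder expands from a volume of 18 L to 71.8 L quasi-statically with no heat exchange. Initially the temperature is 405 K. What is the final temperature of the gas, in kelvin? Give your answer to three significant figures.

T₂ ≈ 160 K

For a reversible adiabat TV^(γ−1) is constant, so T₂ = T₁ (V₁/V₂)^(γ−1).
T₂ = 405 × (18/71.8)^(0.67) = 160.3 K.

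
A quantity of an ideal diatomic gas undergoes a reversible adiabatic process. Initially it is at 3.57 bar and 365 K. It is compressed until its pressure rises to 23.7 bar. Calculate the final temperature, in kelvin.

Along an adiabat T P^((1−γ)/γ) is constant, so T₂ = T₁ (P₂/P₁)^((γ−1)/γ).
For a diatomic ideal gas γ = 7/5, so (γ−1)/γ = 2/7.
T₂ = 365 × (23.7/3.57)^(2/7) = 626.9 K.

T₂ ≈ 627 K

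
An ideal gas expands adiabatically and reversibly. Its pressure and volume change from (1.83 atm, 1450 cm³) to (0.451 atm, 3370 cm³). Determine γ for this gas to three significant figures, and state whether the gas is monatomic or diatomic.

PV^γ = const ⇒ γ = ln(P₂/P₁) / ln(V₁/V₂).
γ = ln(0.451/1.83) / ln(1450/3370) = 1.661.
γ ≈ 1.66 is close to 5/3, so the gas is monatomic.

γ ≈ 1.66; monatomic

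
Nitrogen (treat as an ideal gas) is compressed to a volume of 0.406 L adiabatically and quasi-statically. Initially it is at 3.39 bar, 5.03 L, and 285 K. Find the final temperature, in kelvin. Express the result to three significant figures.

T₂ ≈ 780 K

Adiabatic: T₁V₁^(γ−1) = T₂V₂^(γ−1) ⇒ T₂ = T₁ (V₁/V₂)^(γ−1).
γ = 7/5 for a diatomic ideal gas.
T₂ = 285 × (5.03/0.406)^(2/5) = 779.9 K.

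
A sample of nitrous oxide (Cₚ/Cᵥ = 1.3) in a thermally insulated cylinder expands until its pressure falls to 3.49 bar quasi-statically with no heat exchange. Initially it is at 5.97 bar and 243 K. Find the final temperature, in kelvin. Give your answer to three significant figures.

T₂ ≈ 215 K

Adiabatic: T₂/T₁ = (P₂/P₁)^((γ−1)/γ).
T₂ = 243 × (3.49/5.97)^(0.231) = 214.7 K.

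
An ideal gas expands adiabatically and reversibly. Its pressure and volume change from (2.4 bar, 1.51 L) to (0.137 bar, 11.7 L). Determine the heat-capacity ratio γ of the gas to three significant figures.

PV^γ = const ⇒ γ = ln(P₂/P₁) / ln(V₁/V₂).
γ = ln(0.137/2.4) / ln(1.51/11.7) = 1.398.

γ ≈ 1.40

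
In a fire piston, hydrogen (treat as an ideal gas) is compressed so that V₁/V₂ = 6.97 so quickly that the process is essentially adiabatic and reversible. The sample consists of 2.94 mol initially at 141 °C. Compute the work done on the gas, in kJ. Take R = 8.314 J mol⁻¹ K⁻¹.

For a reversible adiabat TV^(γ−1) is constant, so T₂ = T₁ (V₁/V₂)^(γ−1).
γ = 7/5 for a diatomic ideal gas, so γ−1 = 2/5.
T₁ = 141 °C = 414.1 K.
T₂ = 414.1 × 6.97^(2/5) = 900.4 K.
Q = 0, so ΔU = W_on_gas = nCᵥΔT with Cᵥ = R/(γ−1) = 20.79 J/(mol·K).
ΔU = 2.94 × 20.79 × (900.4 − 414.1) = 29720 J.

W ≈ 29.7 kJ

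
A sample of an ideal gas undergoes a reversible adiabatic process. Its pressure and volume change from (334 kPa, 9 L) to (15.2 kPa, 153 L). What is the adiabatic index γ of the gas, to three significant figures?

PV^γ = const ⇒ γ = ln(P₂/P₁) / ln(V₁/V₂).
γ = ln(15.2/334) / ln(9/153) = 1.091.

γ ≈ 1.09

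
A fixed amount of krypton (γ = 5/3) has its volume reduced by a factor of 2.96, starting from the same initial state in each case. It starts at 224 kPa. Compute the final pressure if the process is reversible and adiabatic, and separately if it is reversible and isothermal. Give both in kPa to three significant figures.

Isothermal: P₂ = P₁(V₁/V₂) = 224×2.96 = 663 kPa.
Adiabatic: P₂ = P₁(V₁/V₂)^γ = 224×2.96^(5/3) = 1367 kPa.

adiabatic: 1370 kPa; isothermal: 663 kPa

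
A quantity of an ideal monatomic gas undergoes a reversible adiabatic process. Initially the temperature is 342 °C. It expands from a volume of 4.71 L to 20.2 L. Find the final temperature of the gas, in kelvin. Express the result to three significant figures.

T₂ ≈ 233 K

For a reversible adiabat TV^(γ−1) is constant, so T₂ = T₁ (V₁/V₂)^(γ−1).
For a monatomic ideal gas γ = 5/3, so γ−1 = 2/3.
T₁ = 342 °C = 615.1 K.
T₂ = 615.1 × (4.71/20.2)^(2/3) = 233 K.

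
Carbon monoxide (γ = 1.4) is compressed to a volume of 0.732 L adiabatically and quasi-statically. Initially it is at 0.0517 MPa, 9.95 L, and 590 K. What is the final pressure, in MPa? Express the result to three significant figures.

Adiabatic: P₁V₁^γ = P₂V₂^γ ⇒ P₂ = P₁ (V₁/V₂)^γ.
P₂ = 0.0517 × (9.95/0.732)^(1.4) = 1.996 MPa.

P₂ ≈ 2.00 MPa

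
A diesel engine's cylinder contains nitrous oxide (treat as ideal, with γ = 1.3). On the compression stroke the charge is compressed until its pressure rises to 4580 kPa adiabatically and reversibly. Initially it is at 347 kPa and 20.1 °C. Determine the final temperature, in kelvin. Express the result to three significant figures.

T₂ ≈ 532 K

Adiabatic: T₂/T₁ = (P₂/P₁)^((γ−1)/γ).
T₁ = 20.1 °C = 293.2 K.
T₂ = 293.2 × (4580/347)^(0.231) = 531.9 K.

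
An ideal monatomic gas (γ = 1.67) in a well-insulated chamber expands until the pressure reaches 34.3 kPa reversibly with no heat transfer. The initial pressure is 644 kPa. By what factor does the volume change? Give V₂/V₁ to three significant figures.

From PV^γ = const, V₂/V₁ = (P₁/P₂)^(1/γ).
V₂/V₁ = (644/34.3)^(0.599) = 5.789.

V₂/V₁ ≈ 5.79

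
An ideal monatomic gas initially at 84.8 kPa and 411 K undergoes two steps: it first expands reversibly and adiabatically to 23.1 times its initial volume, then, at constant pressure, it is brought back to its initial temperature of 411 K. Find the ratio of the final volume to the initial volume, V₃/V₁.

V₃/V₁ ≈ 187

For a monatomic ideal gas γ = 5/3.
Adiabatic step: V₂/V₁ = 23.1; T₂ = T₁·(1/23.1)^(2/3) = 50.67 K.
Isobaric step: V₃/V₂ = T₃/T₂ = 411/50.67.
V₃/V₁ = (V₂/V₁)(V₃/V₂) = 23.1 × (411/50.67) = 187.4.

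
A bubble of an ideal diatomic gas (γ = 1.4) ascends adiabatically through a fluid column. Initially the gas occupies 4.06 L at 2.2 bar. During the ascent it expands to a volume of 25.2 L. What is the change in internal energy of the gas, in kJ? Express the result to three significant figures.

ΔU ≈ -1.16 kJ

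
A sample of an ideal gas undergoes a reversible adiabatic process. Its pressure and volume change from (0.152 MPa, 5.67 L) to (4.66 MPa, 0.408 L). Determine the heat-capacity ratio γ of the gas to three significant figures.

γ ≈ 1.30

PV^γ = const ⇒ γ = ln(P₂/P₁) / ln(V₁/V₂).
γ = ln(4.66/0.152) / ln(5.67/0.408) = 1.301.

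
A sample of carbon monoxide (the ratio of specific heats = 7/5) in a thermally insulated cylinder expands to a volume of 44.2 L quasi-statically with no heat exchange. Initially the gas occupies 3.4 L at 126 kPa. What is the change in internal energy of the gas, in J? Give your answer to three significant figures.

P₂ = P₁(V₁/V₂)^γ = 126×(3.4/44.2)^(7/5) = 3.474 kPa.
For a reversible adiabat, W_by_gas = (P₁V₁ − P₂V₂)/(γ−1).
W_by = (126000×0.0034 − 3474×0.0442) / (2/5) = 687.1 J.
Q = 0 ⇒ ΔU = −W_by = -687.1 J.

ΔU ≈ -687 J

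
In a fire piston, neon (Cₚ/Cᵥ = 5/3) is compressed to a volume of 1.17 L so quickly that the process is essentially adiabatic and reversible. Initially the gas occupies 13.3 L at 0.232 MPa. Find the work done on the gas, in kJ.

W ≈ 18.8 kJ

P₂ = P₁(V₁/V₂)^γ = 0.232×(13.3/1.17)^(5/3) = 13.33 MPa.
For a reversible adiabat, W_by_gas = (P₁V₁ − P₂V₂)/(γ−1).
W_by = (232000×0.0133 − 1.333×10^7×0.00117) / (2/3) = -18770 J.
W_on_gas = −W_by = 18770 J.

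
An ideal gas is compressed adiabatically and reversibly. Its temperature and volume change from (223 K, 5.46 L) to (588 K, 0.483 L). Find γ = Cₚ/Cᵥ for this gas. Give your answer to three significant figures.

γ ≈ 1.40

TV^(γ−1) = const ⇒ γ − 1 = ln(T₂/T₁) / ln(V₁/V₂).
γ = 1 + ln(588/223) / ln(5.46/0.483) = 1.4.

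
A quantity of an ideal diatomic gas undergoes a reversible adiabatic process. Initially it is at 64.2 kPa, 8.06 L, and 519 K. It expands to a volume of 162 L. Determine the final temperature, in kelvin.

T₂ ≈ 156 K

For a reversible adiabat TV^(γ−1) is constant, so T₂ = T₁ (V₁/V₂)^(γ−1).
γ = 7/5 for a diatomic ideal gas.
T₂ = 519 × (8.06/162)^(2/5) = 156.3 K.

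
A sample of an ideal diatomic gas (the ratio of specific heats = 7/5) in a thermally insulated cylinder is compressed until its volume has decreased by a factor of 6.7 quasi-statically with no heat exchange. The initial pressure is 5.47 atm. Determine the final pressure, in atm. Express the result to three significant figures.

Since PV^γ is constant along a reversible adiabat, P₂ = P₁ (V₁/V₂)^γ.
P₂ = 5.47 × 6.7^(7/5) = 78.43 atm.

P₂ ≈ 78.4 atm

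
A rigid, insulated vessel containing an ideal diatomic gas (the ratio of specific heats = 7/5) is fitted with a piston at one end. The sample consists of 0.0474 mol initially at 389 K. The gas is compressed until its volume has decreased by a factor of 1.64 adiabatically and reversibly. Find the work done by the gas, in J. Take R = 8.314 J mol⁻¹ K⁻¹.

W ≈ -83.9 J

For a reversible adiabat TV^(γ−1) is constant, so T₂ = T₁ (V₁/V₂)^(γ−1).
T₂ = 389 × 1.64^(2/5) = 474.1 K.
Q = 0, so ΔU = W_on_gas = nCᵥΔT with Cᵥ = R/(γ−1) = 20.79 J/(mol·K).
ΔU = 0.0474 × 20.79 × (474.1 − 389) = 83.86 J.
Work done by the gas = −ΔU = -83.86 J.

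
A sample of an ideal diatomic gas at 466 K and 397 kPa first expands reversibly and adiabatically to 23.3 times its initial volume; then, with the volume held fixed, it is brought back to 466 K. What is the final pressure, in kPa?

P₃ ≈ 17.0 kPa

For a diatomic ideal gas γ = 7/5.
Adiabatic step (PV^γ = const): P₂ = 397×(1/23.3)^(7/5) = 4.836 kPa; T₂ = 466×(1/23.3)^(2/5) = 132.3 K.
Isochoric: P₃ = P₂(T₃/T₂) = 4.836 × (466/132.3) = 17.04 kPa.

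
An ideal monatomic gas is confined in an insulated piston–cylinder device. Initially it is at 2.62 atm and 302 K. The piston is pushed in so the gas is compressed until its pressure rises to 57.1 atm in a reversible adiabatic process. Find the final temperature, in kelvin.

T₂ ≈ 1040 K

Adiabatic: T₂/T₁ = (P₂/P₁)^((γ−1)/γ).
For a monatomic ideal gas γ = 5/3, so (γ−1)/γ = 2/5.
T₂ = 302 × (57.1/2.62)^(2/5) = 1036 K.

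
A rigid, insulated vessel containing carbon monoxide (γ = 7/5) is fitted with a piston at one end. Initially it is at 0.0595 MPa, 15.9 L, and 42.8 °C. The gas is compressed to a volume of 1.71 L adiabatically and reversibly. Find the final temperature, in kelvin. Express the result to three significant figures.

Adiabatic: T₁V₁^(γ−1) = T₂V₂^(γ−1) ⇒ T₂ = T₁ (V₁/V₂)^(γ−1).
T₁ = 42.8 °C = 315.9 K.
T₂ = 315.9 × (15.9/1.71)^(2/5) = 770.9 K.

T₂ ≈ 771 K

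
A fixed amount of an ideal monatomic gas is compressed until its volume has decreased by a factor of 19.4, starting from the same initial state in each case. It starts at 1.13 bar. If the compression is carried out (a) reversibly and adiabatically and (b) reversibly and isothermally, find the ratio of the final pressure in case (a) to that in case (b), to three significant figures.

P_adiabatic / P_isothermal ≈ 7.22

For a monatomic ideal gas γ = 5/3.
Isothermal: P_b = P₁(V₁/V₂) = 1.13×19.4.
Adiabatic: P_a = P₁(V₁/V₂)^γ = 1.13×19.4^(5/3).
P_a/P_b = (V₁/V₂)^(γ−1) = 19.4^(2/3) = 7.22.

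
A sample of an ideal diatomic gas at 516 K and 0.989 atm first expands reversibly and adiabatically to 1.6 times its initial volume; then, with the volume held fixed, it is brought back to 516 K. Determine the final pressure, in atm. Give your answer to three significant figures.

P₃ ≈ 0.618 atm

For a diatomic ideal gas γ = 7/5.
Adiabatic step (PV^γ = const): P₂ = 0.989×(1/1.6)^(7/5) = 0.5122 atm; T₂ = 516×(1/1.6)^(2/5) = 427.6 K.
Isochoric: P₃ = P₂(T₃/T₂) = 0.5122 × (516/427.6) = 0.6181 atm.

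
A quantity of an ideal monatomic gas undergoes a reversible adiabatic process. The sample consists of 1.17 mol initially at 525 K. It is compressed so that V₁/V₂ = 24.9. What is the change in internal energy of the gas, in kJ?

ΔU ≈ 57.7 kJ

Adiabatic: T₁V₁^(γ−1) = T₂V₂^(γ−1) ⇒ T₂ = T₁ (V₁/V₂)^(γ−1).
γ = 5/3 for a monatomic ideal gas, so γ−1 = 2/3.
T₂ = 525 × 24.9^(2/3) = 4477 K.
Q = 0, so ΔU = W_on_gas = nCᵥΔT with Cᵥ = R/(γ−1) = 12.47 J/(mol·K).
ΔU = 1.17 × 12.47 × (4477 − 525) = 57660 J.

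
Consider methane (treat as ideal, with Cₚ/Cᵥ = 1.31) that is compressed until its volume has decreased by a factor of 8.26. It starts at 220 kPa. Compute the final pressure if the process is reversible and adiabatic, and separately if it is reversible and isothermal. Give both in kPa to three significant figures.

Isothermal: P₂ = P₁(V₁/V₂) = 220×8.26 = 1817 kPa.
Adiabatic: P₂ = P₁(V₁/V₂)^γ = 220×8.26^(1.31) = 3497 kPa.

adiabatic: 3500 kPa; isothermal: 1820 kPa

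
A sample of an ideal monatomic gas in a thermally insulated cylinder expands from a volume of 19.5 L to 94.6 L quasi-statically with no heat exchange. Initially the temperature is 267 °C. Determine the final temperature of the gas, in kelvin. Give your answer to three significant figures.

T₂ ≈ 188 K

Adiabatic: T₁V₁^(γ−1) = T₂V₂^(γ−1) ⇒ T₂ = T₁ (V₁/V₂)^(γ−1).
For a monatomic ideal gas γ = 5/3, so γ−1 = 2/3.
T₁ = 267 °C = 540.1 K.
T₂ = 540.1 × (19.5/94.6)^(2/3) = 188.5 K.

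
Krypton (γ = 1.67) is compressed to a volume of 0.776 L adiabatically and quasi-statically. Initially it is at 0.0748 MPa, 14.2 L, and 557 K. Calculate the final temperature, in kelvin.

For a reversible adiabat TV^(γ−1) is constant, so T₂ = T₁ (V₁/V₂)^(γ−1).
T₂ = 557 × (14.2/0.776)^(0.67) = 3906 K.

T₂ ≈ 3910 K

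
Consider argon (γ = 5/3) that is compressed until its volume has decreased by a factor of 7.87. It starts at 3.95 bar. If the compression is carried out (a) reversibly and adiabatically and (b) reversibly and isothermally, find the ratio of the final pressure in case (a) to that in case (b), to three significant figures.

P_adiabatic / P_isothermal ≈ 3.96

Isothermal: P_b = P₁(V₁/V₂) = 3.95×7.87.
Adiabatic: P_a = P₁(V₁/V₂)^γ = 3.95×7.87^(5/3).
P_a/P_b = (V₁/V₂)^(γ−1) = 7.87^(2/3) = 3.957.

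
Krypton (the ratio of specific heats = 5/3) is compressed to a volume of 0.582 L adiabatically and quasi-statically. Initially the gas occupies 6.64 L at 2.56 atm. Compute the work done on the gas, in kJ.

W ≈ 10.5 kJ

P₂ = P₁(V₁/V₂)^γ = 2.56×(6.64/0.582)^(5/3) = 148 atm.
For a reversible adiabat, W_by_gas = (P₁V₁ − P₂V₂)/(γ−1).
W_by = (259400×0.00664 − 1.5×10^7×0.000582) / (2/3) = -10510 J.
W_on_gas = −W_by = 10510 J.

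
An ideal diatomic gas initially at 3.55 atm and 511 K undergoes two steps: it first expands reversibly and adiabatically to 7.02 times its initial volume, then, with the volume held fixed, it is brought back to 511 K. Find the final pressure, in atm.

For a diatomic ideal gas γ = 7/5.
Adiabatic step (PV^γ = const): P₂ = 3.55×(1/7.02)^(7/5) = 0.2319 atm; T₂ = 511×(1/7.02)^(2/5) = 234.4 K.
Isochoric: P₃ = P₂(T₃/T₂) = 0.2319 × (511/234.4) = 0.5057 atm.

P₃ ≈ 0.506 atm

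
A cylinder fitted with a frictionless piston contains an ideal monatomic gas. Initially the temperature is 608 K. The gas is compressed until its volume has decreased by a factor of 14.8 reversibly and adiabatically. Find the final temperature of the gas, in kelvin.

Adiabatic: T₁V₁^(γ−1) = T₂V₂^(γ−1) ⇒ T₂ = T₁ (V₁/V₂)^(γ−1).
For a monatomic ideal gas γ = 5/3, so γ−1 = 2/3.
T₂ = 608 × 14.8^(2/3) = 3665 K.

T₂ ≈ 3670 K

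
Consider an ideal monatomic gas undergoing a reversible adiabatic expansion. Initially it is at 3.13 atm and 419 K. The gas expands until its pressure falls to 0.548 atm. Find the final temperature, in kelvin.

Along an adiabat T P^((1−γ)/γ) is constant, so T₂ = T₁ (P₂/P₁)^((γ−1)/γ).
For a monatomic ideal gas γ = 5/3, so (γ−1)/γ = 2/5.
T₂ = 419 × (0.548/3.13)^(2/5) = 208.7 K.

T₂ ≈ 209 K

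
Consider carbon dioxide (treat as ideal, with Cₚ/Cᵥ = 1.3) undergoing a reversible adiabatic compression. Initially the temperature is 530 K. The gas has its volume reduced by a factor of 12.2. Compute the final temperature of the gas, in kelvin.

For a reversible adiabat TV^(γ−1) is constant, so T₂ = T₁ (V₁/V₂)^(γ−1).
T₂ = 530 × 12.2^(0.3) = 1122 K.

T₂ ≈ 1120 K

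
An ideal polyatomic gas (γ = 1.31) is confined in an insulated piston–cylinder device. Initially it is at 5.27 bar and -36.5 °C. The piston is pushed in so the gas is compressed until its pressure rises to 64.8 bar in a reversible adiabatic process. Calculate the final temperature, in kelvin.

T₂ ≈ 429 K

Adiabatic: T₂/T₁ = (P₂/P₁)^((γ−1)/γ).
T₁ = -36.5 °C = 236.6 K.
T₂ = 236.6 × (64.8/5.27)^(0.237) = 428.5 K.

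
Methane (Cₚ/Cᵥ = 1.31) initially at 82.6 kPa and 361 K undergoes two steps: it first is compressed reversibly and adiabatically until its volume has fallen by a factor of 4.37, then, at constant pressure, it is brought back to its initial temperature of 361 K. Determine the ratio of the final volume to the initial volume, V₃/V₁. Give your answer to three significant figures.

Adiabatic step: V₂/V₁ = 0.2288; T₂ = T₁·4.37^(0.31) = 570.2 K.
Isobaric step: V₃/V₂ = T₃/T₂ = 361/570.2.
V₃/V₁ = (V₂/V₁)(V₃/V₂) = 0.2288 × (361/570.2) = 0.1449.

V₃/V₁ ≈ 0.145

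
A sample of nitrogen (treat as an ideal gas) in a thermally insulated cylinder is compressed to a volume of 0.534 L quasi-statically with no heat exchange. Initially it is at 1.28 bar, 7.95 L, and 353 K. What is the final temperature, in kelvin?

For a reversible adiabat TV^(γ−1) is constant, so T₂ = T₁ (V₁/V₂)^(γ−1).
γ = 7/5 for a diatomic ideal gas.
T₂ = 353 × (7.95/0.534)^(2/5) = 1040 K.

T₂ ≈ 1040 K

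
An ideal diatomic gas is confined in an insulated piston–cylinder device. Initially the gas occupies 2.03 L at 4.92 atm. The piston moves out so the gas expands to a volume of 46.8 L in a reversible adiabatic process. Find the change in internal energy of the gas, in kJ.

γ = 7/5 for a diatomic ideal gas.
P₂ = P₁(V₁/V₂)^γ = 4.92×(2.03/46.8)^(7/5) = 0.06083 atm.
For a reversible adiabat, W_by_gas = (P₁V₁ − P₂V₂)/(γ−1).
W_by = (498500×0.00203 − 6164×0.0468) / (2/5) = 1809 J.
Q = 0 ⇒ ΔU = −W_by = -1809 J.

ΔU ≈ -1.81 kJ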